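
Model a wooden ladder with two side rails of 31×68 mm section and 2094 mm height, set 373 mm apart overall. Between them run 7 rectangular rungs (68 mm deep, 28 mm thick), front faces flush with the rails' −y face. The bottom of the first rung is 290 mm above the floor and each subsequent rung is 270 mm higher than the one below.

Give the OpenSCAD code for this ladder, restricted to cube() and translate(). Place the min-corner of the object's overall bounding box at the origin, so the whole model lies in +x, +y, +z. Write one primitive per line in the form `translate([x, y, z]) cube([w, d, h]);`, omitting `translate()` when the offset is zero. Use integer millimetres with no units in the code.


// rung span = 373 - 2*31 = 311
// rung[k] z = 290 + k*270
cube([31, 68, 2094]);
translate([342, 0, 0]) cube([31, 68, 2094]);
translate([31, 0, 290]) cube([311, 68, 28]);
translate([31, 0, 560]) cube([311, 68, 28]);
translate([31, 0, 830]) cube([311, 68, 28]);
translate([31, 0, 1100]) cube([311, 68, 28]);
translate([31, 0, 1370]) cube([311, 68, 28]);
translate([31, 0, 1640]) cube([311, 68, 28]);
translate([31, 0, 1910]) cube([311, 68, 28]);


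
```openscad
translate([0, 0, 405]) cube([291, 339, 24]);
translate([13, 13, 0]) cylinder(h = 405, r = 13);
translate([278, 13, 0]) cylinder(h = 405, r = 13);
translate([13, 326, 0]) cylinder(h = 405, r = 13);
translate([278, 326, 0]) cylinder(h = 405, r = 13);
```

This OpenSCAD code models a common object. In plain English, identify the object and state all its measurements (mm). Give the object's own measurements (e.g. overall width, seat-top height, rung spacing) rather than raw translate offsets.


A simple wooden stool: a rectangular seat 291 mm (x) by 339 mm (y), 24 mm thick, top face at z = 429 mm, on four round legs, each 26 mm in diameter. The legs rest on z = 0, each leg's axis is inset half a diameter from the nearest pair of seat edges (so the leg's bounding box is flush with the corner).


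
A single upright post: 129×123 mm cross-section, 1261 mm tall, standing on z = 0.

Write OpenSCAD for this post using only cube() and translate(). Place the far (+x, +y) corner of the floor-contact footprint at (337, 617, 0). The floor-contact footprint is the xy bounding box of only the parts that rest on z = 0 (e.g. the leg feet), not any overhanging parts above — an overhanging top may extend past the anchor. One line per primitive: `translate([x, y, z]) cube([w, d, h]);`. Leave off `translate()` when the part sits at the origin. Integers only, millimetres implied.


translate([208, 494, 0]) cube([129, 123, 1261]);


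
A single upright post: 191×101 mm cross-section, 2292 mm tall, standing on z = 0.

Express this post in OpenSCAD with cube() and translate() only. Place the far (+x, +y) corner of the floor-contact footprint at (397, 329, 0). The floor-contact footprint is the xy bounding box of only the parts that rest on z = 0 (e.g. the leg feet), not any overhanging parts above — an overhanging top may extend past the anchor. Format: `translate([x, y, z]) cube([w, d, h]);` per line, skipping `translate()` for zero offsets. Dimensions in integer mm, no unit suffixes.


translate([206, 228, 0]) cube([191, 101, 2292]);


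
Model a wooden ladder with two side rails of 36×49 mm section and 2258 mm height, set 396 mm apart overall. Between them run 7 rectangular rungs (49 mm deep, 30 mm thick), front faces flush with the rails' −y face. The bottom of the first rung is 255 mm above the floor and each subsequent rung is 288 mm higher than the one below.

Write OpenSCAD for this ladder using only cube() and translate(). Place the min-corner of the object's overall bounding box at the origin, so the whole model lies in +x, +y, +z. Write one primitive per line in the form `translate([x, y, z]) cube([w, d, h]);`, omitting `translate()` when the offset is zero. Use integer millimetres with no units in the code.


cube([36, 49, 2258]);
translate([360, 0, 0]) cube([36, 49, 2258]);
translate([36, 0, 255]) cube([324, 49, 30]);
translate([36, 0, 543]) cube([324, 49, 30]);
translate([36, 0, 831]) cube([324, 49, 30]);
translate([36, 0, 1119]) cube([324, 49, 30]);
translate([36, 0, 1407]) cube([324, 49, 30]);
translate([36, 0, 1695]) cube([324, 49, 30]);
translate([36, 0, 1983]) cube([324, 49, 30]);


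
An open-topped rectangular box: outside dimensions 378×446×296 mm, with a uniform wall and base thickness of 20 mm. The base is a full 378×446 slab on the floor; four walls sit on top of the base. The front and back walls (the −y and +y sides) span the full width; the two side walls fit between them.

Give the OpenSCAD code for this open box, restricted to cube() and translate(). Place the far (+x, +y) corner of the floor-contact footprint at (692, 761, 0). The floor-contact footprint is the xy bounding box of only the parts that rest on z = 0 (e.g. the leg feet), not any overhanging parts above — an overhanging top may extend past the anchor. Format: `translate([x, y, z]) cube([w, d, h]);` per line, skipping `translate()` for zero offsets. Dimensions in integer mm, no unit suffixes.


translate([314, 315, 0]) cube([378, 446, 20]);
translate([314, 315, 20]) cube([378, 20, 276]);
translate([314, 741, 20]) cube([378, 20, 276]);
translate([314, 335, 20]) cube([20, 406, 276]);
translate([672, 335, 20]) cube([20, 406, 276]);


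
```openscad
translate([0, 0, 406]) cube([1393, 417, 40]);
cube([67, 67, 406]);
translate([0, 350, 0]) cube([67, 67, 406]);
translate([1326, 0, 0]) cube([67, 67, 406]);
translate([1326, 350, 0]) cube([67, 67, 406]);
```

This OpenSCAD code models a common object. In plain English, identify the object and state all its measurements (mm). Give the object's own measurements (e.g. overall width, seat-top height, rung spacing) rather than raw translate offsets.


A long wooden bench with a 1393 mm (x) × 417 mm (y) seat, 40 mm thick, its top surface 446 mm above the floor. Four 67 mm square legs at the seat corners, flush with the edges, run from z = 0 to the seat underside.


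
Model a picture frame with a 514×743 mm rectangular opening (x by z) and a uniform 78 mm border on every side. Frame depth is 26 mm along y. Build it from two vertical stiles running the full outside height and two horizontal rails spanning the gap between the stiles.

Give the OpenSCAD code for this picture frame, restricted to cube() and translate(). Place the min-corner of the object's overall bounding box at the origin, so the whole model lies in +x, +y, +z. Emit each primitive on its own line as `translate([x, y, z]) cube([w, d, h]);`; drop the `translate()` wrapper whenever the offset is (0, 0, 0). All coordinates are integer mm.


cube([78, 26, 899]);
translate([592, 0, 0]) cube([78, 26, 899]);
translate([78, 0, 0]) cube([514, 26, 78]);
translate([78, 0, 821]) cube([514, 26, 78]);


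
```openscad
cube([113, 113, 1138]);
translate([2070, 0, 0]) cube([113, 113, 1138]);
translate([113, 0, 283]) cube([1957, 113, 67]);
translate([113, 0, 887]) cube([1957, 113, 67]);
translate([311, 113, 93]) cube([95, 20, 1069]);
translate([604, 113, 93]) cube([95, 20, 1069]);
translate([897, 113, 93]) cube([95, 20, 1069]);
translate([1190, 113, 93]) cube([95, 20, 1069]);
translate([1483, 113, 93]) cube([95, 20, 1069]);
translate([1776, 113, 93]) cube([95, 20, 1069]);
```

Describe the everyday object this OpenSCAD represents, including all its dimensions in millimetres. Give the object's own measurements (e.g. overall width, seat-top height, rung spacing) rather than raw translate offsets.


A fence section. Two 113×113 mm posts, 1138 mm tall, stand on the floor with a clear span of 1957 mm between their inner faces. Two horizontal rails of 113×67 mm section span the gap between the posts with their undersides at z = 283 mm and z = 887 mm, flush with the posts' −y face. 6 pickets, each 95 mm wide, 20 mm thick and 1069 mm tall, are fixed to the +y face of the rails with their bottoms at z = 93 mm, spaced across the span with a 198 mm gap after the −x post and between neighbouring pickets, with 199 mm left before the +x post.


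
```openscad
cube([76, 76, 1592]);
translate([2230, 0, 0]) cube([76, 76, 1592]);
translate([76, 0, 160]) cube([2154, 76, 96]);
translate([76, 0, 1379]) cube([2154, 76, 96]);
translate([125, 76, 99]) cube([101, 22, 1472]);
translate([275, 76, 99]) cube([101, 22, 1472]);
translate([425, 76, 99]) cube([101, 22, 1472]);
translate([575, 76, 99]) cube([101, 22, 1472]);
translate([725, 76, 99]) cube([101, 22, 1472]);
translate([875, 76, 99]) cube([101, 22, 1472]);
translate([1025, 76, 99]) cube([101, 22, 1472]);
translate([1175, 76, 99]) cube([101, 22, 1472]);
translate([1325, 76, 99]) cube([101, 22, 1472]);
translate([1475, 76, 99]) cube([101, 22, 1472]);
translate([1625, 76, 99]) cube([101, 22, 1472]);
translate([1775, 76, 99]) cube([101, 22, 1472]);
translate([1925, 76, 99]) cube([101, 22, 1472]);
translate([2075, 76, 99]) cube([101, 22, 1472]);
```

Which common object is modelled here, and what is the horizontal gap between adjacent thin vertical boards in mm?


A fence section. The picket gap is 49 mm.

Two posts, two rails, 14 pickets — a fence section. Span 2154 mm holds 14 pickets of 101 mm with 15 equal gaps: ⌊(2154 − 14·101) / 15⌋ = 49 mm.


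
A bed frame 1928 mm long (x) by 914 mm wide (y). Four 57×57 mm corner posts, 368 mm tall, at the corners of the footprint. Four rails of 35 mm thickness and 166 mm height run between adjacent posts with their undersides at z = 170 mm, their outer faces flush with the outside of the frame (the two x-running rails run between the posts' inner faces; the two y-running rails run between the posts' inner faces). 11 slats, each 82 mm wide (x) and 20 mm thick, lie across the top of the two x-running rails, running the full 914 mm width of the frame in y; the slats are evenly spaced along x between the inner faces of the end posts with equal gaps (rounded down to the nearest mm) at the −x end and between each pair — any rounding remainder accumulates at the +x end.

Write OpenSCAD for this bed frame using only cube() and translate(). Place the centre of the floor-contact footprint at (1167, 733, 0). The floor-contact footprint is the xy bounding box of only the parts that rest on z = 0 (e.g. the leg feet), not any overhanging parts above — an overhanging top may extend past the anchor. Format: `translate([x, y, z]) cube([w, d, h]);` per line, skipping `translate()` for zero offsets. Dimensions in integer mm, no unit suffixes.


translate([203, 276, 0]) cube([57, 57, 368]);
translate([203, 1133, 0]) cube([57, 57, 368]);
translate([2074, 276, 0]) cube([57, 57, 368]);
translate([2074, 1133, 0]) cube([57, 57, 368]);
translate([260, 276, 170]) cube([1814, 35, 166]);
translate([260, 1155, 170]) cube([1814, 35, 166]);
translate([203, 333, 170]) cube([35, 800, 166]);
translate([2096, 333, 170]) cube([35, 800, 166]);
translate([336, 276, 336]) cube([82, 914, 20]);
translate([494, 276, 336]) cube([82, 914, 20]);
translate([652, 276, 336]) cube([82, 914, 20]);
translate([810, 276, 336]) cube([82, 914, 20]);
translate([968, 276, 336]) cube([82, 914, 20]);
translate([1126, 276, 336]) cube([82, 914, 20]);
translate([1284, 276, 336]) cube([82, 914, 20]);
translate([1442, 276, 336]) cube([82, 914, 20]);
translate([1600, 276, 336]) cube([82, 914, 20]);
translate([1758, 276, 336]) cube([82, 914, 20]);
translate([1916, 276, 336]) cube([82, 914, 20]);


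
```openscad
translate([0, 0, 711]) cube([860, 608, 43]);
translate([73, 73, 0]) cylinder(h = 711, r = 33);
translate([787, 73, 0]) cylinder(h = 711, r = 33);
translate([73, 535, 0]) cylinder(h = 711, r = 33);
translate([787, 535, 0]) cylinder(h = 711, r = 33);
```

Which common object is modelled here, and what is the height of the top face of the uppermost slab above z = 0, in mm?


A table. The table height is 754 mm.

A 860×608×43 slab sits at z = 711 on four Ø66 mm round legs — a table. The top surface is at 711 + 43 = 754 mm.


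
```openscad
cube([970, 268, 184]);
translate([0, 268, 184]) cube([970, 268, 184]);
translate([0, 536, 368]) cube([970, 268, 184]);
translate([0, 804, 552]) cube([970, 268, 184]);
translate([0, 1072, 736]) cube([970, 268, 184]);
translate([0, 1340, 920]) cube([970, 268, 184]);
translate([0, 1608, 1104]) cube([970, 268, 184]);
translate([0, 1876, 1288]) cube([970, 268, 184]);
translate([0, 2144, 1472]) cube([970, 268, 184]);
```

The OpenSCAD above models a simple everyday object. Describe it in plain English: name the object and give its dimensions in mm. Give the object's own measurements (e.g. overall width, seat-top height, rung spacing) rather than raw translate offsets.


A straight staircase of 9 solid steps. Each step is 970 mm wide (x), 268 mm deep (y, the going) and 184 mm tall (the rise). The first step rests on the floor; each subsequent step sits one going further in +y and one rise higher in +z, directly behind and above the previous step with no overlap.


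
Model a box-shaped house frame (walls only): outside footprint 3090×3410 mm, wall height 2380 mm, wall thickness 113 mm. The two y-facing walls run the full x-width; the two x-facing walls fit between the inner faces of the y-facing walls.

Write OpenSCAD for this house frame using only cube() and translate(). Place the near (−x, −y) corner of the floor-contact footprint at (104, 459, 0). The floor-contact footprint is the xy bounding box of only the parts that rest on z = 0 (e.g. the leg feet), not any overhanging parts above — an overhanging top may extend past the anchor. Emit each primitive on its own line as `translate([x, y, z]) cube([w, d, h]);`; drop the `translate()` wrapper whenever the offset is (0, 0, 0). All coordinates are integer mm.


translate([104, 459, 0]) cube([3090, 113, 2380]);
translate([104, 3756, 0]) cube([3090, 113, 2380]);
translate([104, 572, 0]) cube([113, 3184, 2380]);
translate([3081, 572, 0]) cube([113, 3184, 2380]);


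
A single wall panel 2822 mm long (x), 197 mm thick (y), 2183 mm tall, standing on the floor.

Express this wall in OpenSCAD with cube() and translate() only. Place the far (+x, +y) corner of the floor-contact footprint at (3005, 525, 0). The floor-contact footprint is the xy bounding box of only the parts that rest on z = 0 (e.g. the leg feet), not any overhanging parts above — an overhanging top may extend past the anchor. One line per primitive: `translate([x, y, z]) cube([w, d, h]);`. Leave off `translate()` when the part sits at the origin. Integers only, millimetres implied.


translate([183, 328, 0]) cube([2822, 197, 2183]);


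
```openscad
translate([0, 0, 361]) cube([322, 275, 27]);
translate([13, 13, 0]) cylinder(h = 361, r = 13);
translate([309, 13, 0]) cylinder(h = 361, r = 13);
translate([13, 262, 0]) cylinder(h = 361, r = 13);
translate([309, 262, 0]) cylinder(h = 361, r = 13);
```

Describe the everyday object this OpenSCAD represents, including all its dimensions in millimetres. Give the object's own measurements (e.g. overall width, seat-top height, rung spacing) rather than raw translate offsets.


A four-legged stool. The seat is a 322×275×27 mm slab whose top surface is at z = 388 mm; four round legs, each 26 mm in diameter, run from the floor (z = 0) to the underside of the seat, each leg's axis is inset half a diameter from the nearest pair of seat edges (so the leg's bounding box is flush with the corner).


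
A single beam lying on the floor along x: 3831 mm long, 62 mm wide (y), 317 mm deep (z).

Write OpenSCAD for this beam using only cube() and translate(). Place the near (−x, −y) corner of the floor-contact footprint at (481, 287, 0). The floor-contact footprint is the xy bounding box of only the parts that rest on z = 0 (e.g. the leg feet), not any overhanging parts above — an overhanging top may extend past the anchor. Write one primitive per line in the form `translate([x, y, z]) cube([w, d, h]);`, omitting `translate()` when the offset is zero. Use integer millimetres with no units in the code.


translate([481, 287, 0]) cube([3831, 62, 317]);


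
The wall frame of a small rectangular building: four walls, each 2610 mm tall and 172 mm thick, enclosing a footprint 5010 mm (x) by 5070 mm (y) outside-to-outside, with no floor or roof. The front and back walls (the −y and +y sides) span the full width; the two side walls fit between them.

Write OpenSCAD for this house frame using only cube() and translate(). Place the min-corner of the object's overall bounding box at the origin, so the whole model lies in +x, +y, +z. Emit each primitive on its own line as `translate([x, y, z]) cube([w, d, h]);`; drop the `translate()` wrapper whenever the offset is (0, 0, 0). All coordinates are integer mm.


cube([5010, 172, 2610]);
translate([0, 4898, 0]) cube([5010, 172, 2610]);
translate([0, 172, 0]) cube([172, 4726, 2610]);
translate([4838, 172, 0]) cube([172, 4726, 2610]);


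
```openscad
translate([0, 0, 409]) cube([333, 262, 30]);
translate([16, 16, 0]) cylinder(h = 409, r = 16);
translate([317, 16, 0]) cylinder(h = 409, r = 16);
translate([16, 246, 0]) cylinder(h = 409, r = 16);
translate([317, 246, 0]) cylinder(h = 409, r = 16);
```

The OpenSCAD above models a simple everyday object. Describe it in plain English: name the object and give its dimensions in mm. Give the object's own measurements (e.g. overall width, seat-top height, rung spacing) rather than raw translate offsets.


A four-legged stool. The seat is a 333×262×30 mm slab whose top surface is at z = 439 mm; four round legs, each 32 mm in diameter, run from the floor (z = 0) to the underside of the seat, each leg's axis is inset half a diameter from the nearest pair of seat edges (so the leg's bounding box is flush with the corner).


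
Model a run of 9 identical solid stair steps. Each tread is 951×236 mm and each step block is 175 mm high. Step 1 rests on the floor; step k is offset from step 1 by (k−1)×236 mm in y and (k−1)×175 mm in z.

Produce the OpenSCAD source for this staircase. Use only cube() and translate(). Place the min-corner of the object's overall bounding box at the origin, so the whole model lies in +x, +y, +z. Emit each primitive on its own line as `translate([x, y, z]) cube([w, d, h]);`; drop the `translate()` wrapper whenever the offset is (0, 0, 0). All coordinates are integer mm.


cube([951, 236, 175]);
translate([0, 236, 175]) cube([951, 236, 175]);
translate([0, 472, 350]) cube([951, 236, 175]);
translate([0, 708, 525]) cube([951, 236, 175]);
translate([0, 944, 700]) cube([951, 236, 175]);
translate([0, 1180, 875]) cube([951, 236, 175]);
translate([0, 1416, 1050]) cube([951, 236, 175]);
translate([0, 1652, 1225]) cube([951, 236, 175]);
translate([0, 1888, 1400]) cube([951, 236, 175]);


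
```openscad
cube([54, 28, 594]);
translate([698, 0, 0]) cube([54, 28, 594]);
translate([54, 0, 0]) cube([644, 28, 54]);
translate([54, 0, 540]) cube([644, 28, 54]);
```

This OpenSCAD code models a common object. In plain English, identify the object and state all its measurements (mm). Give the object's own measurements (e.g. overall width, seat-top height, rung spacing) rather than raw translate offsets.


A rectangular picture frame lying in the x–z plane (depth along y). The opening is 644 mm wide (x) by 486 mm tall (z), surrounded by a border 54 mm wide on all four sides. The frame is 28 mm deep and is made of two full-height vertical stiles with two horizontal rails fitted between them.


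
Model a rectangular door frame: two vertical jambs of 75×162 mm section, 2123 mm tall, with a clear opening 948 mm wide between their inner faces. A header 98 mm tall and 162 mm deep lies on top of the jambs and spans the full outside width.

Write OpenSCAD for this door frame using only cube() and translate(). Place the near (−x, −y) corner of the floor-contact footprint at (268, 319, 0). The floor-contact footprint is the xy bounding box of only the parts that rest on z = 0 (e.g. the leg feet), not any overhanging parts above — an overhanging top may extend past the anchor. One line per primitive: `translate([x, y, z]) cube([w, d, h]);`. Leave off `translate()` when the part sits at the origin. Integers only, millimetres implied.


translate([268, 319, 0]) cube([75, 162, 2123]);
translate([1291, 319, 0]) cube([75, 162, 2123]);
translate([268, 319, 2123]) cube([1098, 162, 98]);


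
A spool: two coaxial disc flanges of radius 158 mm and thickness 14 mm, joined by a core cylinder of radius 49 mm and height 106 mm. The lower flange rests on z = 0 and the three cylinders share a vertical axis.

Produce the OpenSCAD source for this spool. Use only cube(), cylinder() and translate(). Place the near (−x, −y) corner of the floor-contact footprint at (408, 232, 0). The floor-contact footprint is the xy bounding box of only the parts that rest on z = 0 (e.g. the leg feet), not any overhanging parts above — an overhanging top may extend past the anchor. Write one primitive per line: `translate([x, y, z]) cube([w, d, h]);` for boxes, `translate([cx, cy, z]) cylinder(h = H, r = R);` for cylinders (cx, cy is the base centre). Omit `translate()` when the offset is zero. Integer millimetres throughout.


translate([566, 390, 0]) cylinder(h = 14, r = 158);
translate([566, 390, 14]) cylinder(h = 106, r = 49);
translate([566, 390, 120]) cylinder(h = 14, r = 158);


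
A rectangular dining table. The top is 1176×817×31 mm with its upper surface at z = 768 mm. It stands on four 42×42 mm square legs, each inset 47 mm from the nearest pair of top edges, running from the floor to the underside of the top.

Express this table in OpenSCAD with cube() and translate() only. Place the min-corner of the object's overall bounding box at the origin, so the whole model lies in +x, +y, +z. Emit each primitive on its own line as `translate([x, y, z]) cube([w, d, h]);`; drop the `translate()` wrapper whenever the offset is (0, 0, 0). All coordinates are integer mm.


translate([0, 0, 737]) cube([1176, 817, 31]);
translate([47, 47, 0]) cube([42, 42, 737]);
translate([1087, 47, 0]) cube([42, 42, 737]);
translate([47, 728, 0]) cube([42, 42, 737]);
translate([1087, 728, 0]) cube([42, 42, 737]);


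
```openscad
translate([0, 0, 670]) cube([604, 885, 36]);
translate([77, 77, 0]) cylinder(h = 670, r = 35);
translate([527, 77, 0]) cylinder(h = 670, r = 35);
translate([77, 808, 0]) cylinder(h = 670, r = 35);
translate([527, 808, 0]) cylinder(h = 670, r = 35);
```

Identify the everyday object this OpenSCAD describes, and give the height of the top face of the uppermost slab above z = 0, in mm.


A table. The table height is 706 mm.

A 604×885×36 slab sits at z = 670 on four Ø70 mm round legs — a table. The top surface is at 670 + 36 = 706 mm.


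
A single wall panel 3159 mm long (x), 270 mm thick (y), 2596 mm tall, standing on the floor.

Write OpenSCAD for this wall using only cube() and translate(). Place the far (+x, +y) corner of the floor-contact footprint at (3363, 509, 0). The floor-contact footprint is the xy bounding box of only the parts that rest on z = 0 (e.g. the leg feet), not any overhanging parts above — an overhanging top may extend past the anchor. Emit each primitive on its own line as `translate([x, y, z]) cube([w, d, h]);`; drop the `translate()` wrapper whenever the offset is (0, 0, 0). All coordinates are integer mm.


translate([204, 239, 0]) cube([3159, 270, 2596]);


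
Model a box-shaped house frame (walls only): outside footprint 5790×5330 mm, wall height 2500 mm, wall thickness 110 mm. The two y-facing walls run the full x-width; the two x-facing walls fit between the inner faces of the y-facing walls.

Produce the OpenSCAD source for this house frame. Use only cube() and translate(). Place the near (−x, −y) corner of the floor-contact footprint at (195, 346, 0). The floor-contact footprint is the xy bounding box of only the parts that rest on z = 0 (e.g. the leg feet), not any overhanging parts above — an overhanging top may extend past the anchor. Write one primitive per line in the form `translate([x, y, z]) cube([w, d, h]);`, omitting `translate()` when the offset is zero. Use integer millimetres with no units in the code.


translate([195, 346, 0]) cube([5790, 110, 2500]);
translate([195, 5566, 0]) cube([5790, 110, 2500]);
translate([195, 456, 0]) cube([110, 5110, 2500]);
translate([5875, 456, 0]) cube([110, 5110, 2500]);


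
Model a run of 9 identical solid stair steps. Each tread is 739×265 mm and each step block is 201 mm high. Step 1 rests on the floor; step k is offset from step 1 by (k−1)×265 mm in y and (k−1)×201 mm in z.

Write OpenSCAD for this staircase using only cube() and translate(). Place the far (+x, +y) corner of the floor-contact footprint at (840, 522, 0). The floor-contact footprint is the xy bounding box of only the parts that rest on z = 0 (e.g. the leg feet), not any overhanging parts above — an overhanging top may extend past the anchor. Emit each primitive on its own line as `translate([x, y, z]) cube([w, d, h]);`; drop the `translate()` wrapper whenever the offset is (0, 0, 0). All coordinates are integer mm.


translate([101, 257, 0]) cube([739, 265, 201]);
translate([101, 522, 201]) cube([739, 265, 201]);
translate([101, 787, 402]) cube([739, 265, 201]);
translate([101, 1052, 603]) cube([739, 265, 201]);
translate([101, 1317, 804]) cube([739, 265, 201]);
translate([101, 1582, 1005]) cube([739, 265, 201]);
translate([101, 1847, 1206]) cube([739, 265, 201]);
translate([101, 2112, 1407]) cube([739, 265, 201]);
translate([101, 2377, 1608]) cube([739, 265, 201]);


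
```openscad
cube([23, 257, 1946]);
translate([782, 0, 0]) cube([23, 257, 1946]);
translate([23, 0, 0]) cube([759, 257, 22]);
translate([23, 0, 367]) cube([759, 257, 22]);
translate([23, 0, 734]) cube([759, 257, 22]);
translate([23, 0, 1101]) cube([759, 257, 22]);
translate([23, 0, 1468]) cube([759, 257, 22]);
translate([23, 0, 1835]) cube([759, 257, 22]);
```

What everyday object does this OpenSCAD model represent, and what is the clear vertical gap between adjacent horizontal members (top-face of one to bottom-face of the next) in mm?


A bookshelf. The clear shelf gap is 345 mm.

Two tall side panels with 6 horizontal boards between them — a bookshelf. The first two shelf undersides are at z = 0 and z = 367; with shelf thickness 22, the clear gap is 367 − 0 − 22 = 345 mm.


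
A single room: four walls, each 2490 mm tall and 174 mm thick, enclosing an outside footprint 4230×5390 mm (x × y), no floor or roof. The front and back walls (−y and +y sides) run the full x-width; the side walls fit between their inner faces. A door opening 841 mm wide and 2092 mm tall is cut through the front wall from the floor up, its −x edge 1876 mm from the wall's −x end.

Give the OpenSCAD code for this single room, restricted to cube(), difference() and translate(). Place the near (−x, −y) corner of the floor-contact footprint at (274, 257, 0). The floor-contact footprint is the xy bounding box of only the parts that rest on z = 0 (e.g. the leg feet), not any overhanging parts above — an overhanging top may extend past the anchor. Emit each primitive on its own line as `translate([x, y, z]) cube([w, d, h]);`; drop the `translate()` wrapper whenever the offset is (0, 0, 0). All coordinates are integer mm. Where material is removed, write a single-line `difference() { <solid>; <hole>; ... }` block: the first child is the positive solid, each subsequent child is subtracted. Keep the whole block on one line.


difference() { translate([274, 257, 0]) cube([4230, 174, 2490]); translate([2150, 257, 0]) cube([841, 174, 2092]); }
translate([274, 5473, 0]) cube([4230, 174, 2490]);
translate([274, 431, 0]) cube([174, 5042, 2490]);
translate([4330, 431, 0]) cube([174, 5042, 2490]);


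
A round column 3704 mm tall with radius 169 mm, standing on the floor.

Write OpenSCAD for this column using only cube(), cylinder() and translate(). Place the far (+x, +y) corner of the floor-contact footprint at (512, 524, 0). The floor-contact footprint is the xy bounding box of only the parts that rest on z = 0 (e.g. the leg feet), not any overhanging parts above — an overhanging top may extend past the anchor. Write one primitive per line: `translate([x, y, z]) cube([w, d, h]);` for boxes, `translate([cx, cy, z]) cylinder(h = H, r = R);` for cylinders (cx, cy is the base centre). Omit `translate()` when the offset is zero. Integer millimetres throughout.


translate([343, 355, 0]) cylinder(h = 3704, r = 169);


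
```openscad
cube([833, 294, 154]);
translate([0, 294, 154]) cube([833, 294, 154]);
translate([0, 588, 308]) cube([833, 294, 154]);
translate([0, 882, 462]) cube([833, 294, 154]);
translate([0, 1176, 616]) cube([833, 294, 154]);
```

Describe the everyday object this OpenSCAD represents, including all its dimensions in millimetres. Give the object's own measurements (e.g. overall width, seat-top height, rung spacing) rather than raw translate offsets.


A straight staircase of 5 solid steps. Each step is 833 mm wide (x), 294 mm deep (y, the going) and 154 mm tall (the rise). The first step rests on the floor; each subsequent step sits one going further in +y and one rise higher in +z, directly behind and above the previous step with no overlap.


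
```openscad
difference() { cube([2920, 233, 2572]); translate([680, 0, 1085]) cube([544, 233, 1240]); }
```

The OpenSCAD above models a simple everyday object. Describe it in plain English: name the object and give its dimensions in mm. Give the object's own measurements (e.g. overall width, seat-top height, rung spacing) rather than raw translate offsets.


A wall 2920 mm long (x), 233 mm thick (y), 2572 mm tall, with a rectangular window opening cut through it. The opening is 544 mm wide and 1240 mm tall; its sill is at z = 1085 mm and its near (−x) edge is 680 mm from the wall's −x end. The opening passes through the full wall thickness.


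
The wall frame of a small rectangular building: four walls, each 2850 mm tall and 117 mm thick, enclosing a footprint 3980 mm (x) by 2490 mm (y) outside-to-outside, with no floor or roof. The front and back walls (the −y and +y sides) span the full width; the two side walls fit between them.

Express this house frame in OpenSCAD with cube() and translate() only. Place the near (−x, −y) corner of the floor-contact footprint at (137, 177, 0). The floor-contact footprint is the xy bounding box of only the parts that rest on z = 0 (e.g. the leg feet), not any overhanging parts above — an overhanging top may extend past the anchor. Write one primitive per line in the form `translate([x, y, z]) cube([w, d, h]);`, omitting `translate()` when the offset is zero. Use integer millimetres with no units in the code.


translate([137, 177, 0]) cube([3980, 117, 2850]);
translate([137, 2550, 0]) cube([3980, 117, 2850]);
translate([137, 294, 0]) cube([117, 2256, 2850]);
translate([4000, 294, 0]) cube([117, 2256, 2850]);


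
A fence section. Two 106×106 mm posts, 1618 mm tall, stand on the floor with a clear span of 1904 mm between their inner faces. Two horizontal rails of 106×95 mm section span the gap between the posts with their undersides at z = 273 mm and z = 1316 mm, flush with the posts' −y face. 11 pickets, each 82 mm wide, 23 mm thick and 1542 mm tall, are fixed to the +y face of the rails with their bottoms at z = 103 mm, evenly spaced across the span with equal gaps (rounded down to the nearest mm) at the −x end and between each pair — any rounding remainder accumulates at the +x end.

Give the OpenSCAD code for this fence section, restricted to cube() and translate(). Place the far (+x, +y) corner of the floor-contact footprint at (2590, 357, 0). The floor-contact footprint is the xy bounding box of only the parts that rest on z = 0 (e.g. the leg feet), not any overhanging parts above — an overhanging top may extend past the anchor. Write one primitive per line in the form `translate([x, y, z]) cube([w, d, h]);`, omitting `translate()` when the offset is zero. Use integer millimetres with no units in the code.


translate([474, 251, 0]) cube([106, 106, 1618]);
translate([2484, 251, 0]) cube([106, 106, 1618]);
translate([580, 251, 273]) cube([1904, 106, 95]);
translate([580, 251, 1316]) cube([1904, 106, 95]);
translate([663, 357, 103]) cube([82, 23, 1542]);
translate([828, 357, 103]) cube([82, 23, 1542]);
translate([993, 357, 103]) cube([82, 23, 1542]);
translate([1158, 357, 103]) cube([82, 23, 1542]);
translate([1323, 357, 103]) cube([82, 23, 1542]);
translate([1488, 357, 103]) cube([82, 23, 1542]);
translate([1653, 357, 103]) cube([82, 23, 1542]);
translate([1818, 357, 103]) cube([82, 23, 1542]);
translate([1983, 357, 103]) cube([82, 23, 1542]);
translate([2148, 357, 103]) cube([82, 23, 1542]);
translate([2313, 357, 103]) cube([82, 23, 1542]);


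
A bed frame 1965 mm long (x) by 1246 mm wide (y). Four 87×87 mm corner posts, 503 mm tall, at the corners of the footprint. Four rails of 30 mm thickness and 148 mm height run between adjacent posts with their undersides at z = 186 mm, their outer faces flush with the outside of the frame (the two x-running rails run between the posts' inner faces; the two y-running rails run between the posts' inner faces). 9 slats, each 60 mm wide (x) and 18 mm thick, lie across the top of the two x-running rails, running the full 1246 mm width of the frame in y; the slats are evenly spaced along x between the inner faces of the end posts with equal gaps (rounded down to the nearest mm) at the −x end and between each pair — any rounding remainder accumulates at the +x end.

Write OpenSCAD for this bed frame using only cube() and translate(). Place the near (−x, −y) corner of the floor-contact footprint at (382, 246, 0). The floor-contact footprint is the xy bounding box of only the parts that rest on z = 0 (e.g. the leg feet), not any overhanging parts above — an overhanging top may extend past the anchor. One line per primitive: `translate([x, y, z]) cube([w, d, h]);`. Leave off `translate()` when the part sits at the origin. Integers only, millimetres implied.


// slat z = rail_z + rail_h = 186 + 148 = 334
// slat gap = ⌊(1791 − 9·60) / 10⌋ = 125
translate([382, 246, 0]) cube([87, 87, 503]);
translate([382, 1405, 0]) cube([87, 87, 503]);
translate([2260, 246, 0]) cube([87, 87, 503]);
translate([2260, 1405, 0]) cube([87, 87, 503]);
translate([469, 246, 186]) cube([1791, 30, 148]);
translate([469, 1462, 186]) cube([1791, 30, 148]);
translate([382, 333, 186]) cube([30, 1072, 148]);
translate([2317, 333, 186]) cube([30, 1072, 148]);
translate([594, 246, 334]) cube([60, 1246, 18]);
translate([779, 246, 334]) cube([60, 1246, 18]);
translate([964, 246, 334]) cube([60, 1246, 18]);
translate([1149, 246, 334]) cube([60, 1246, 18]);
translate([1334, 246, 334]) cube([60, 1246, 18]);
translate([1519, 246, 334]) cube([60, 1246, 18]);
translate([1704, 246, 334]) cube([60, 1246, 18]);
translate([1889, 246, 334]) cube([60, 1246, 18]);
translate([2074, 246, 334]) cube([60, 1246, 18]);


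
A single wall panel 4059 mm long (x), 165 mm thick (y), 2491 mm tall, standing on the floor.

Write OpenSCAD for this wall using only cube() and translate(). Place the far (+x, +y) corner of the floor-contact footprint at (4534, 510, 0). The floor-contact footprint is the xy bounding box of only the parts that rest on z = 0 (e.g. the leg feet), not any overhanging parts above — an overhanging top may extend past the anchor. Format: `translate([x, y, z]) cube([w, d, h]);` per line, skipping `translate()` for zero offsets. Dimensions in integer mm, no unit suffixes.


translate([475, 345, 0]) cube([4059, 165, 2491]);


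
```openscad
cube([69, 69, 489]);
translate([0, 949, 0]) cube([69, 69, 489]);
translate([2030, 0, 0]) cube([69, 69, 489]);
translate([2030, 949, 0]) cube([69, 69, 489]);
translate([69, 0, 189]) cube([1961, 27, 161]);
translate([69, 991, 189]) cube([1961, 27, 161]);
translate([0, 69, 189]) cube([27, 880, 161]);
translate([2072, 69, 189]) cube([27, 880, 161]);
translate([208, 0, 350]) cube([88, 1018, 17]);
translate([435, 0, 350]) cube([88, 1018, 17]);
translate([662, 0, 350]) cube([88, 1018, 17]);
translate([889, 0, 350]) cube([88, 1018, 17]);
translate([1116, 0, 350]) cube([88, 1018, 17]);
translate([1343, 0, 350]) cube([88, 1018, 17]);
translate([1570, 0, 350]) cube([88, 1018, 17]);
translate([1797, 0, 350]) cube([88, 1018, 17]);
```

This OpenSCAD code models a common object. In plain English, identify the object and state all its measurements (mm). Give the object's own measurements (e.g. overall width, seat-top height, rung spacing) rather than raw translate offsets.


A bed frame 2099 mm long (x) by 1018 mm wide (y). Four 69×69 mm corner posts, 489 mm tall, at the corners of the footprint. Four rails of 27 mm thickness and 161 mm height run between adjacent posts with their undersides at z = 189 mm, their outer faces flush with the outside of the frame (the two x-running rails run between the posts' inner faces; the two y-running rails run between the posts' inner faces). 8 slats, each 88 mm wide (x) and 17 mm thick, lie across the top of the two x-running rails, running the full 1018 mm width of the frame in y; along x they sit between the end posts with a 139 mm gap after the −x posts and between neighbouring slats, leaving 145 mm before the +x posts.


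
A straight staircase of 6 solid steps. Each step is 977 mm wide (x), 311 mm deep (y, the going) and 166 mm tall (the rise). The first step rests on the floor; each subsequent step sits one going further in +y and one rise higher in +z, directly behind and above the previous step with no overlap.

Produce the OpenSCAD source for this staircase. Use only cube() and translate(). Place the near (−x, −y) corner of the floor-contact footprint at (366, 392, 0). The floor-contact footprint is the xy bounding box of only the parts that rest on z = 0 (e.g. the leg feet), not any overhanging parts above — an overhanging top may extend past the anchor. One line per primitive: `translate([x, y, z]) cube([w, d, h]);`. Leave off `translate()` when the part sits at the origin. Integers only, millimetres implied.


translate([366, 392, 0]) cube([977, 311, 166]);
translate([366, 703, 166]) cube([977, 311, 166]);
translate([366, 1014, 332]) cube([977, 311, 166]);
translate([366, 1325, 498]) cube([977, 311, 166]);
translate([366, 1636, 664]) cube([977, 311, 166]);
translate([366, 1947, 830]) cube([977, 311, 166]);


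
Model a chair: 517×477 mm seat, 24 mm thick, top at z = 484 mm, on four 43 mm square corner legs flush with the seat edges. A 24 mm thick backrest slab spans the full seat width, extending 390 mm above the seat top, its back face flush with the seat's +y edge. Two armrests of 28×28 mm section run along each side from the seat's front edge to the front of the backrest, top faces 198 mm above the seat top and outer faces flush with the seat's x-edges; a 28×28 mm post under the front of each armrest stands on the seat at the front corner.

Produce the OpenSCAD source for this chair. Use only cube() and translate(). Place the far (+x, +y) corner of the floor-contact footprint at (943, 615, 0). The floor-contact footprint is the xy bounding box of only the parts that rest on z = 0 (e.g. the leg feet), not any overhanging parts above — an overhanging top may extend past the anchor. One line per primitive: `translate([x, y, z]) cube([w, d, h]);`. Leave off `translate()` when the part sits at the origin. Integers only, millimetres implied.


translate([426, 138, 460]) cube([517, 477, 24]);
translate([426, 138, 0]) cube([43, 43, 460]);
translate([900, 138, 0]) cube([43, 43, 460]);
translate([426, 572, 0]) cube([43, 43, 460]);
translate([900, 572, 0]) cube([43, 43, 460]);
translate([426, 591, 484]) cube([517, 24, 390]);
translate([426, 138, 654]) cube([28, 453, 28]);
translate([915, 138, 654]) cube([28, 453, 28]);
translate([426, 138, 484]) cube([28, 28, 170]);
translate([915, 138, 484]) cube([28, 28, 170]);


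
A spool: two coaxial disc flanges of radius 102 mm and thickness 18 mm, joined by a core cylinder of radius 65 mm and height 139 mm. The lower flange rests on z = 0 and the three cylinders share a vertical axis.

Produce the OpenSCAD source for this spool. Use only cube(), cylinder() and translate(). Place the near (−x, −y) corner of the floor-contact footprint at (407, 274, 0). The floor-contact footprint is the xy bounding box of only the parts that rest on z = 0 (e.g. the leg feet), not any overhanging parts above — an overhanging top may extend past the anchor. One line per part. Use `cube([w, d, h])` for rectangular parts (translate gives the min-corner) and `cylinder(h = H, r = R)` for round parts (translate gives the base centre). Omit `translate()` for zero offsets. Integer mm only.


translate([509, 376, 0]) cylinder(h = 18, r = 102);
translate([509, 376, 18]) cylinder(h = 139, r = 65);
translate([509, 376, 157]) cylinder(h = 18, r = 102);
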